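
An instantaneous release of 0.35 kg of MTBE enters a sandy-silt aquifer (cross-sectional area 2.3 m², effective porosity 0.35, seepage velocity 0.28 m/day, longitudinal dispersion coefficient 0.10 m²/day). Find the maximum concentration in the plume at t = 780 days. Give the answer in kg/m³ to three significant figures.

0.0139 kg/m³

The peak of an instantaneous 1D plume sits at x = vt; there the Gaussian factor is 1 and C_max = M/(n_e·A·√(4πDt)), where n_e·A is the pore area the mass is dissolved in.
√(4πDt) = √(4π × 0.10 × 780) = 31.31 m, so C_max = 0.35/(0.35 × 2.3 × 31.31) = 0.0139 kg/m³.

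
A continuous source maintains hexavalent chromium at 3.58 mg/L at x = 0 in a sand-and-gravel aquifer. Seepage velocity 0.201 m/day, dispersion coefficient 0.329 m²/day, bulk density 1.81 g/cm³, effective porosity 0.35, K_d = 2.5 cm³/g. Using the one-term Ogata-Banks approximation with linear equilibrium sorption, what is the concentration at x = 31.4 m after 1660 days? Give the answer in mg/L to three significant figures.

0.717 mg/L

Retardation factor R = 1 + ρ_b·K_d/n = 1 + 1.81 × 2.5/0.35 = 13.93.
Sorption retards both mechanisms: v_R = v/R = 0.01443 m/day, D_R = D/R = 0.02362 m²/day.
v_R·t = 0.01443 × 1660 = 23.9538 m; 2√(D_R t) = 12.52 m; argument = (31.4 − 23.9538)/12.52 = 0.5947.
C = C₀ × ½·erfc(0.5947) = 3.58 × 0.2002 = 0.717 mg/L.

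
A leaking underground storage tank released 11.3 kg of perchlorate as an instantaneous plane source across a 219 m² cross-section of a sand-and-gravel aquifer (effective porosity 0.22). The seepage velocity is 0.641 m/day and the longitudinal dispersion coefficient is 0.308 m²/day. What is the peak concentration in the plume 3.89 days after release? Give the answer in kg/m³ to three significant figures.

The peak of an instantaneous 1D plume sits at x = vt; there the Gaussian factor is 1 and C_max = M/(n_e·A·√(4πDt)), where n_e·A is the pore area the mass is dissolved in.
√(4πDt) = √(4π × 0.308 × 3.89) = 3.880 m, so C_max = 11.3/(0.22 × 219 × 3.880) = 0.0604 kg/m³.

0.0604 kg/m³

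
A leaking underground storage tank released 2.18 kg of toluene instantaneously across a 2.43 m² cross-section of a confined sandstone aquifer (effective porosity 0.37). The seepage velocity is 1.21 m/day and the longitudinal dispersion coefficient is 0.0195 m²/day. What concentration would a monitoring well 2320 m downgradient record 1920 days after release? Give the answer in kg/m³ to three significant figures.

0.104 kg/m³

For an instantaneous plane source, C(x,t) = M/(n_e·A·√(4πDt)) · exp(−(x−vt)²/(4Dt)), with n_e·A the pore (flow) area.
Plume center vt = 1.21 × 1920 = 2323.2 m, so the well at 2320 m is 3.2 m upgradient of the peak.
√(4πDt) = 21.69 m, giving peak height M/(n_e·A·√(4πDt)) = 2.18/(0.37 × 2.43 × 21.69) = 0.1118 kg/m³.
(x−vt)²/(4Dt) = (-3.2)²/(4 × 0.0195 × 1920) = 0.06838; exp(−0.06838) = 0.9339.
C = 0.1118 × 0.9339 = 0.104 kg/m³.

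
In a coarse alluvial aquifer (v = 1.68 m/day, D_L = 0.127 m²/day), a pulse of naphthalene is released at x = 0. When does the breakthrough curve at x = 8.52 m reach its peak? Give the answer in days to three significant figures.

For the 1D instantaneous-source solution, setting ∂C/∂t = 0 at fixed x gives v²t² + 2Dt − x² = 0, so t = (√(D² + v²x²) − D)/v².
√(D² + v²x²) = √(0.127² + 1.68² × 8.52²) = 14.31; v² = 2.8224.
t = (14.31 − 0.127)/2.8224 = 5.03 days (vs. the pure-advection estimate x/v = 5.07 d).

5.03 days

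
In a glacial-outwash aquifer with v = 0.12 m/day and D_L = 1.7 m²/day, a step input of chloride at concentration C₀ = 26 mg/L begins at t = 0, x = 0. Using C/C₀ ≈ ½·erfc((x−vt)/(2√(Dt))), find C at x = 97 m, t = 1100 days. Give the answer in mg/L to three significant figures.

18.6 mg/L

For a continuous step input, C/C₀ ≈ ½·erfc((x−vt)/(2√(Dt))).
vt = 0.12 × 1100 = 132 m and 2√(Dt) = 2√(1.7 × 1100) = 86.49 m.
Argument (x−vt)/(2√(Dt)) = (97 − 132)/86.49 = -0.4047; ½·erfc(-0.4047) = 0.7165.
C = 26 × 0.7165 = 18.6 mg/L.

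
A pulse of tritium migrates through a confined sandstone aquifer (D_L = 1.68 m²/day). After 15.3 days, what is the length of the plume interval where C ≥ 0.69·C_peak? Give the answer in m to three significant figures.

12.4 m

The plume is Gaussian with σ = √(2Dt) = √(2 × 1.68 × 15.3) = 7.170 m.
C/C_peak = exp(−Δx²/(2σ²)) = 0.69 ⇒ Δx = σ·√(−2 ln 0.69) = 7.170 × 0.8615 = 6.177 m.
Width = 2Δx = 12.4 m.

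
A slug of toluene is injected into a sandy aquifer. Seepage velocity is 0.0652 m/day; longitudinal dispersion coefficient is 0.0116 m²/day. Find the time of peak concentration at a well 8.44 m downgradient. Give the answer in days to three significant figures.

For the 1D instantaneous-source solution, setting ∂C/∂t = 0 at fixed x gives v²t² + 2Dt − x² = 0, so t = (√(D² + v²x²) − D)/v².
√(D² + v²x²) = √(0.0116² + 0.0652² × 8.44²) = 0.5504; v² = 0.00425104.
t = (0.5504 − 0.0116)/0.00425104 = 127 days (vs. the pure-advection estimate x/v = 129 d).

127 days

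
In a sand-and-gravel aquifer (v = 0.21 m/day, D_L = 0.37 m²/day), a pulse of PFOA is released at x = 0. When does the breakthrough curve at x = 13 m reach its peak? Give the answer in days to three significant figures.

For the 1D instantaneous-source solution, setting ∂C/∂t = 0 at fixed x gives v²t² + 2Dt − x² = 0, so t = (√(D² + v²x²) − D)/v².
√(D² + v²x²) = √(0.37² + 0.21² × 13²) = 2.755; v² = 0.0441.
t = (2.755 − 0.37)/0.0441 = 54.1 days (vs. the pure-advection estimate x/v = 61.9 d).

54.1 days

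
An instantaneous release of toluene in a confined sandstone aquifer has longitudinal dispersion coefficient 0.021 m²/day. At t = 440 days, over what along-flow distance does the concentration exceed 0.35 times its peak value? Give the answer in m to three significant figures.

12.5 m

The plume is Gaussian with σ = √(2Dt) = √(2 × 0.021 × 440) = 4.299 m.
C/C_peak = exp(−Δx²/(2σ²)) = 0.35 ⇒ Δx = σ·√(−2 ln 0.35) = 4.299 × 1.449 = 6.229 m.
Width = 2Δx = 12.5 m.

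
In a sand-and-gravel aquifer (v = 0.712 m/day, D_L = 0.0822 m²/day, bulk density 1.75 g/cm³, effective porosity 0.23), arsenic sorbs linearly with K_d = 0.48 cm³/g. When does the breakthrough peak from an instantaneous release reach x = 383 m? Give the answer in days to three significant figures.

2500 days

Retardation factor R = 1 + ρ_b·K_d/n = 1 + 1.75 × 0.48/0.23 = 4.652.
Sorption retards both mechanisms: v_R = v/R = 0.1531 m/day, D_R = D/R = 0.01767 m²/day.
Peak time from v_R²t² + 2D_R t − x² = 0: t = (√(D_R² + v_R²x²) − D_R)/v_R².
√(D_R² + v_R²x²) = √(0.01767² + 0.1531² × 383²) = 58.64; v_R² = 0.02344.
t = (58.64 − 0.01767)/0.02344 = 2500 days.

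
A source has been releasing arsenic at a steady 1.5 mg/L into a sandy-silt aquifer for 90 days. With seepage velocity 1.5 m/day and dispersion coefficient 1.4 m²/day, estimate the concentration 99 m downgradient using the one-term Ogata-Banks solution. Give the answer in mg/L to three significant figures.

For a continuous step input, C/C₀ ≈ ½·erfc((x−vt)/(2√(Dt))).
vt = 1.5 × 90 = 135 m and 2√(Dt) = 2√(1.4 × 90) = 22.45 m.
Argument (x−vt)/(2√(Dt)) = (99 − 135)/22.45 = -1.604; ½·erfc(-1.604) = 0.9883.
C = 1.5 × 0.9883 = 1.48 mg/L.

1.48 mg/L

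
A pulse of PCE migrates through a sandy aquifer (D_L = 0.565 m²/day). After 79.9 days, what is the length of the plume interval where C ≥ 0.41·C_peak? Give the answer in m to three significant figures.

The plume is Gaussian with σ = √(2Dt) = √(2 × 0.565 × 79.9) = 9.502 m.
C/C_peak = exp(−Δx²/(2σ²)) = 0.41 ⇒ Δx = σ·√(−2 ln 0.41) = 9.502 × 1.335 = 12.69 m.
Width = 2Δx = 25.4 m.

25.4 m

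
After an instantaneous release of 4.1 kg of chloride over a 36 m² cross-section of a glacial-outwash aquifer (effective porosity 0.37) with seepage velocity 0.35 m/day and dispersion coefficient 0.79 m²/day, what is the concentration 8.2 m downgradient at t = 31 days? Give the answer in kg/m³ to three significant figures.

0.0163 kg/m³

For an instantaneous plane source, C(x,t) = M/(n_e·A·√(4πDt)) · exp(−(x−vt)²/(4Dt)), with n_e·A the pore (flow) area.
Plume center vt = 0.35 × 31 = 10.85 m, so the well at 8.2 m is 2.65 m upgradient of the peak.
√(4πDt) = 17.54 m, giving peak height M/(n_e·A·√(4πDt)) = 4.1/(0.37 × 36 × 17.54) = 0.01755 kg/m³.
(x−vt)²/(4Dt) = (-2.65)²/(4 × 0.79 × 31) = 0.07169; exp(−0.07169) = 0.9308.
C = 0.01755 × 0.9308 = 0.0163 kg/m³.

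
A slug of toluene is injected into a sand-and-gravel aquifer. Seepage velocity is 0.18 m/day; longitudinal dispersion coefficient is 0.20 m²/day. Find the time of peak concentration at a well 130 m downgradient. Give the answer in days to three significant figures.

For the 1D instantaneous-source solution, setting ∂C/∂t = 0 at fixed x gives v²t² + 2Dt − x² = 0, so t = (√(D² + v²x²) − D)/v².
√(D² + v²x²) = √(0.20² + 0.18² × 130²) = 23.40; v² = 0.0324.
t = (23.40 − 0.20)/0.0324 = 716 days (vs. the pure-advection estimate x/v = 722 d).

716 days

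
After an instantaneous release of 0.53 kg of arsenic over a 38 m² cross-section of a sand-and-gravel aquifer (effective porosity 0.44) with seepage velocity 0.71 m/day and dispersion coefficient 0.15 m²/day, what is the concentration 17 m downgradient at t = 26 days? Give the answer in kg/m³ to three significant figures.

For an instantaneous plane source, C(x,t) = M/(n_e·A·√(4πDt)) · exp(−(x−vt)²/(4Dt)), with n_e·A the pore (flow) area.
Plume center vt = 0.71 × 26 = 18.46 m, so the well at 17 m is 1.46 m upgradient of the peak.
√(4πDt) = 7.001 m, giving peak height M/(n_e·A·√(4πDt)) = 0.53/(0.44 × 38 × 7.001) = 0.004528 kg/m³.
(x−vt)²/(4Dt) = (-1.46)²/(4 × 0.15 × 26) = 0.1366; exp(−0.1366) = 0.8723.
C = 0.004528 × 0.8723 = 0.00395 kg/m³.

0.00395 kg/m³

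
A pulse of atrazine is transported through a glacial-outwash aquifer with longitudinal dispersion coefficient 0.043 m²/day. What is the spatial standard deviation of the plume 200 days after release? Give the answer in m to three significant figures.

Dispersive spreading gives a Gaussian with σ² = 2Dt; advection only shifts the center.
σ = √(2 × 0.043 × 200) = 4.15 m.

4.15 m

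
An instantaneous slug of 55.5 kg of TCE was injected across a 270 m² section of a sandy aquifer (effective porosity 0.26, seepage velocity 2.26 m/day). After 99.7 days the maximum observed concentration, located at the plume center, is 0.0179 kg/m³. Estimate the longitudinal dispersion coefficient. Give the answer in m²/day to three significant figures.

At the plume center C_max = M/(n_e·A·√(4πDt)), so D = M²/(4πt·(n_e·A·C_max)²).
n_e·A·C_max = 0.26 × 270 × 0.0179 = 1.257 kg/m.
D = 55.5²/(4π × 99.7 × 1.257²) = 1.56 m²/day.

1.56 m²/day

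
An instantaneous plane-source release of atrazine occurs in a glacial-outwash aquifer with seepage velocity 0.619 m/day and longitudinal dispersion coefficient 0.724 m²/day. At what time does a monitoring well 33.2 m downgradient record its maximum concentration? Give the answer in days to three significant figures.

For the 1D instantaneous-source solution, setting ∂C/∂t = 0 at fixed x gives v²t² + 2Dt − x² = 0, so t = (√(D² + v²x²) − D)/v².
√(D² + v²x²) = √(0.724² + 0.619² × 33.2²) = 20.56; v² = 0.383161.
t = (20.56 − 0.724)/0.383161 = 51.8 days (vs. the pure-advection estimate x/v = 53.6 d).

51.8 days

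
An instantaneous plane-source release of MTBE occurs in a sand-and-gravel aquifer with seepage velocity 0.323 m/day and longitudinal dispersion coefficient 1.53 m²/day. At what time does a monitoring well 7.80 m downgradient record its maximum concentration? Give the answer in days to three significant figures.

For the 1D instantaneous-source solution, setting ∂C/∂t = 0 at fixed x gives v²t² + 2Dt − x² = 0, so t = (√(D² + v²x²) − D)/v².
√(D² + v²x²) = √(1.53² + 0.323² × 7.80²) = 2.948; v² = 0.104329.
t = (2.948 − 1.53)/0.104329 = 13.6 days (vs. the pure-advection estimate x/v = 24.1 d).

13.6 days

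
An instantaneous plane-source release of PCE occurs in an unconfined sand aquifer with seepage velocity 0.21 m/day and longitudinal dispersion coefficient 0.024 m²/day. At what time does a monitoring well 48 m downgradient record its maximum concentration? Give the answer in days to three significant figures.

228 days

For the 1D instantaneous-source solution, setting ∂C/∂t = 0 at fixed x gives v²t² + 2Dt − x² = 0, so t = (√(D² + v²x²) − D)/v².
√(D² + v²x²) = √(0.024² + 0.21² × 48²) = 10.08; v² = 0.0441.
t = (10.08 − 0.024)/0.0441 = 228 days (vs. the pure-advection estimate x/v = 229 d).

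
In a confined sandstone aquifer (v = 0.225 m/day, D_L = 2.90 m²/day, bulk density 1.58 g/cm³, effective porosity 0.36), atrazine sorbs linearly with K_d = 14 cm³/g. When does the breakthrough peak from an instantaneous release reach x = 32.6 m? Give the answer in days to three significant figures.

6150 days

Retardation factor R = 1 + ρ_b·K_d/n = 1 + 1.58 × 14/0.36 = 62.44.
Sorption retards both mechanisms: v_R = v/R = 0.003603 m/day, D_R = D/R = 0.04644 m²/day.
Peak time from v_R²t² + 2D_R t − x² = 0: t = (√(D_R² + v_R²x²) − D_R)/v_R².
√(D_R² + v_R²x²) = √(0.04644² + 0.003603² × 32.6²) = 0.1263; v_R² = 1.298e-05.
t = (0.1263 − 0.04644)/1.298e-05 = 6150 days.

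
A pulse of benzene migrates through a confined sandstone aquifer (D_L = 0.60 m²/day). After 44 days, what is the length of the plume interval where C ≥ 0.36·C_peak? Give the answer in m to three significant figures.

20.8 m

The plume is Gaussian with σ = √(2Dt) = √(2 × 0.60 × 44) = 7.266 m.
C/C_peak = exp(−Δx²/(2σ²)) = 0.36 ⇒ Δx = σ·√(−2 ln 0.36) = 7.266 × 1.429 = 10.38 m.
Width = 2Δx = 20.8 m.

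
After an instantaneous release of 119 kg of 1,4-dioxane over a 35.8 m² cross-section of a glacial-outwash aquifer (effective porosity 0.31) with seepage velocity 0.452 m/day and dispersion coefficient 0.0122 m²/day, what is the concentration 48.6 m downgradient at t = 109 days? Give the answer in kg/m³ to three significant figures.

2.41 kg/m³

For an instantaneous plane source, C(x,t) = M/(n_e·A·√(4πDt)) · exp(−(x−vt)²/(4Dt)), with n_e·A the pore (flow) area.
Plume center vt = 0.452 × 109 = 49.268 m, so the well at 48.6 m is 0.668 m upgradient of the peak.
√(4πDt) = 4.088 m, giving peak height M/(n_e·A·√(4πDt)) = 119/(0.31 × 35.8 × 4.088) = 2.623 kg/m³.
(x−vt)²/(4Dt) = (-0.668)²/(4 × 0.0122 × 109) = 0.08389; exp(−0.08389) = 0.9195.
C = 2.623 × 0.9195 = 2.41 kg/m³.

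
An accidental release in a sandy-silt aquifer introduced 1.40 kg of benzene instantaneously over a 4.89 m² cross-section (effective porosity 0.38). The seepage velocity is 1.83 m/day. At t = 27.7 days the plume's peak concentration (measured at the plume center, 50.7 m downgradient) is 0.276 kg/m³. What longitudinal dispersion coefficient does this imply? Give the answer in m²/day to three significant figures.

At the plume center C_max = M/(n_e·A·√(4πDt)), so D = M²/(4πt·(n_e·A·C_max)²).
n_e·A·C_max = 0.38 × 4.89 × 0.276 = 0.5129 kg/m.
D = 1.40²/(4π × 27.7 × 0.5129²) = 0.0214 m²/day.

0.0214 m²/day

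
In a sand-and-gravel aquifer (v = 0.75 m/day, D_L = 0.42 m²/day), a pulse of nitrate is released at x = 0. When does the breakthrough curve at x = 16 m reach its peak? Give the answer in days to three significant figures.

For the 1D instantaneous-source solution, setting ∂C/∂t = 0 at fixed x gives v²t² + 2Dt − x² = 0, so t = (√(D² + v²x²) − D)/v².
√(D² + v²x²) = √(0.42² + 0.75² × 16²) = 12.01; v² = 0.5625.
t = (12.01 − 0.42)/0.5625 = 20.6 days (vs. the pure-advection estimate x/v = 21.3 d).

20.6 days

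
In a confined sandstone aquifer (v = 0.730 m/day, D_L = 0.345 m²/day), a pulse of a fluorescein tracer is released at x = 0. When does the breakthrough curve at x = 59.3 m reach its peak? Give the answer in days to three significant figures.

For the 1D instantaneous-source solution, setting ∂C/∂t = 0 at fixed x gives v²t² + 2Dt − x² = 0, so t = (√(D² + v²x²) − D)/v².
√(D² + v²x²) = √(0.345² + 0.730² × 59.3²) = 43.29; v² = 0.5329.
t = (43.29 − 0.345)/0.5329 = 80.6 days (vs. the pure-advection estimate x/v = 81.2 d).

80.6 days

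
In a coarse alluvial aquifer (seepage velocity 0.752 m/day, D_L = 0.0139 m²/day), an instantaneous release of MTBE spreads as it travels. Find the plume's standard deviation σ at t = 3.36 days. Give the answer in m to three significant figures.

0.306 m

Dispersive spreading gives a Gaussian with σ² = 2Dt; advection only shifts the center.
σ = √(2 × 0.0139 × 3.36) = 0.306 m.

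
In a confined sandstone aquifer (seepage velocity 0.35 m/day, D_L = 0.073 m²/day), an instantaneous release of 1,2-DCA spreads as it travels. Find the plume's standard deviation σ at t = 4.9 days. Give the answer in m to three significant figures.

Dispersive spreading gives a Gaussian with σ² = 2Dt; advection only shifts the center.
σ = √(2 × 0.073 × 4.9) = 0.846 m.

0.846 m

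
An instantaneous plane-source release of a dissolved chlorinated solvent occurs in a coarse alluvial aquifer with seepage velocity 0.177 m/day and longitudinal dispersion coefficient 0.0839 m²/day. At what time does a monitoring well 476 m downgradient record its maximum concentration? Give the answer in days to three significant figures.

2690 days

For the 1D instantaneous-source solution, setting ∂C/∂t = 0 at fixed x gives v²t² + 2Dt − x² = 0, so t = (√(D² + v²x²) − D)/v².
√(D² + v²x²) = √(0.0839² + 0.177² × 476²) = 84.25; v² = 0.031329.
t = (84.25 − 0.0839)/0.031329 = 2690 days (vs. the pure-advection estimate x/v = 2690 d).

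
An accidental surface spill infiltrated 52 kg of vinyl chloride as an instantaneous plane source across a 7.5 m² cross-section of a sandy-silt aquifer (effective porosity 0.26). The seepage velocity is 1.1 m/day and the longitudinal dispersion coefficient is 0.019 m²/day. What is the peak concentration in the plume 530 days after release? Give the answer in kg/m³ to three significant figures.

2.37 kg/m³

The peak of an instantaneous 1D plume sits at x = vt; there the Gaussian factor is 1 and C_max = M/(n_e·A·√(4πDt)), where n_e·A is the pore area the mass is dissolved in.
√(4πDt) = √(4π × 0.019 × 530) = 11.25 m, so C_max = 52/(0.26 × 7.5 × 11.25) = 2.37 kg/m³.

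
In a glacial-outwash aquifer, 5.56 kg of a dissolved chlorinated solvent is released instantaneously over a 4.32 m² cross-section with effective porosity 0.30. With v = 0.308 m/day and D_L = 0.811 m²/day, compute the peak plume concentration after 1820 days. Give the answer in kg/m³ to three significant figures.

0.0315 kg/m³

The peak of an instantaneous 1D plume sits at x = vt; there the Gaussian factor is 1 and C_max = M/(n_e·A·√(4πDt)), where n_e·A is the pore area the mass is dissolved in.
√(4πDt) = √(4π × 0.811 × 1820) = 136.2 m, so C_max = 5.56/(0.30 × 4.32 × 136.2) = 0.0315 kg/m³.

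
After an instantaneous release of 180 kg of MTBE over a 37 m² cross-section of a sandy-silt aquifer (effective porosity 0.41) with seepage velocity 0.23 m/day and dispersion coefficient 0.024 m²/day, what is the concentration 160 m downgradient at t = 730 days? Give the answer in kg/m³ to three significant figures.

For an instantaneous plane source, C(x,t) = M/(n_e·A·√(4πDt)) · exp(−(x−vt)²/(4Dt)), with n_e·A the pore (flow) area.
Plume center vt = 0.23 × 730 = 167.9 m, so the well at 160 m is 7.9 m upgradient of the peak.
√(4πDt) = 14.84 m, giving peak height M/(n_e·A·√(4πDt)) = 180/(0.41 × 37 × 14.84) = 0.7996 kg/m³.
(x−vt)²/(4Dt) = (-7.9)²/(4 × 0.024 × 730) = 0.8906; exp(−0.8906) = 0.4104.
C = 0.7996 × 0.4104 = 0.328 kg/m³.

0.328 kg/m³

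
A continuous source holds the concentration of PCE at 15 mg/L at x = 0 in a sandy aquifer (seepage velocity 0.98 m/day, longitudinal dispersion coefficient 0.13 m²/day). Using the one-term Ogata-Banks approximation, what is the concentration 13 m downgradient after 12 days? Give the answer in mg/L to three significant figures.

For a continuous step input, C/C₀ ≈ ½·erfc((x−vt)/(2√(Dt))).
vt = 0.98 × 12 = 11.76 m and 2√(Dt) = 2√(0.13 × 12) = 2.498 m.
Argument (x−vt)/(2√(Dt)) = (13 − 11.76)/2.498 = 0.4964; ½·erfc(0.4964) = 0.2413.
C = 15 × 0.2413 = 3.62 mg/L.

3.62 mg/L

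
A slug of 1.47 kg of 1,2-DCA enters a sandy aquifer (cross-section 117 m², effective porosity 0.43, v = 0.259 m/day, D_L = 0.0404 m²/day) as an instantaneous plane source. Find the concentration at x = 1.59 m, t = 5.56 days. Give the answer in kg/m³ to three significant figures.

For an instantaneous plane source, C(x,t) = M/(n_e·A·√(4πDt)) · exp(−(x−vt)²/(4Dt)), with n_e·A the pore (flow) area.
Plume center vt = 0.259 × 5.56 = 1.44004 m, so the well at 1.59 m is 0.14996 m downgradient of the peak.
√(4πDt) = 1.680 m, giving peak height M/(n_e·A·√(4πDt)) = 1.47/(0.43 × 117 × 1.680) = 0.01739 kg/m³.
(x−vt)²/(4Dt) = (0.14996)²/(4 × 0.0404 × 5.56) = 0.02503; exp(−0.02503) = 0.9753.
C = 0.01739 × 0.9753 = 0.0170 kg/m³.

0.0170 kg/m³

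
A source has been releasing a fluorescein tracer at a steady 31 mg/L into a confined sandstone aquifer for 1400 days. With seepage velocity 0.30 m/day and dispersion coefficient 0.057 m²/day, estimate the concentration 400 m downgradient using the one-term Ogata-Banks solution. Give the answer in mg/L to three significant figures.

29.2 mg/L

For a continuous step input, C/C₀ ≈ ½·erfc((x−vt)/(2√(Dt))).
vt = 0.30 × 1400 = 420 m and 2√(Dt) = 2√(0.057 × 1400) = 17.87 m.
Argument (x−vt)/(2√(Dt)) = (400 − 420)/17.87 = -1.119; ½·erfc(-1.119) = 0.9432.
C = 31 × 0.9432 = 29.2 mg/L.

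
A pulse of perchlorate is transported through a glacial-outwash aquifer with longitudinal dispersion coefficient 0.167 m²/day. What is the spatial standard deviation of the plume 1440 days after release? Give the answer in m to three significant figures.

21.9 m

Dispersive spreading gives a Gaussian with σ² = 2Dt; advection only shifts the center.
σ = √(2 × 0.167 × 1440) = 21.9 m.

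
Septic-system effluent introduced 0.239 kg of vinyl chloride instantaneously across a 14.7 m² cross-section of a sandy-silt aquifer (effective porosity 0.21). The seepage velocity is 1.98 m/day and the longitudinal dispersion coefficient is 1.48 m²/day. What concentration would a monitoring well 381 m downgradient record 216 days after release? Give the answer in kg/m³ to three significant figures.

0.000222 kg/m³

For an instantaneous plane source, C(x,t) = M/(n_e·A·√(4πDt)) · exp(−(x−vt)²/(4Dt)), with n_e·A the pore (flow) area.
Plume center vt = 1.98 × 216 = 427.68 m, so the well at 381 m is 46.68 m upgradient of the peak.
√(4πDt) = 63.38 m, giving peak height M/(n_e·A·√(4πDt)) = 0.239/(0.21 × 14.7 × 63.38) = 0.001222 kg/m³.
(x−vt)²/(4Dt) = (-46.68)²/(4 × 1.48 × 216) = 1.704; exp(−1.704) = 0.1820.
C = 0.001222 × 0.1820 = 0.000222 kg/m³.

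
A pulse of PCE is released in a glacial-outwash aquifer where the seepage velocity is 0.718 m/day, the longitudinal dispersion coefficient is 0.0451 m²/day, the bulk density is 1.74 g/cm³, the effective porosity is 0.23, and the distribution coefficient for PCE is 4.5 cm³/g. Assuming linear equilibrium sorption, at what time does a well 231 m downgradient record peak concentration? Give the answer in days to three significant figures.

Retardation factor R = 1 + ρ_b·K_d/n = 1 + 1.74 × 4.5/0.23 = 35.04.
Sorption retards both mechanisms: v_R = v/R = 0.02049 m/day, D_R = D/R = 0.001287 m²/day.
Peak time from v_R²t² + 2D_R t − x² = 0: t = (√(D_R² + v_R²x²) − D_R)/v_R².
√(D_R² + v_R²x²) = √(0.001287² + 0.02049² × 231²) = 4.733; v_R² = 0.0004198.
t = (4.733 − 0.001287)/0.0004198 = 11300 days.

11300 days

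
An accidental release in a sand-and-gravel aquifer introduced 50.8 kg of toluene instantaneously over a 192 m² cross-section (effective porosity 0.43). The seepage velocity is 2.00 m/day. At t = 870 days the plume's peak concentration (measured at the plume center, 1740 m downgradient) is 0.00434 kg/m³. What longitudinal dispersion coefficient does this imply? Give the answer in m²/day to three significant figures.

1.84 m²/day

At the plume center C_max = M/(n_e·A·√(4πDt)), so D = M²/(4πt·(n_e·A·C_max)²).
n_e·A·C_max = 0.43 × 192 × 0.00434 = 0.3583 kg/m.
D = 50.8²/(4π × 870 × 0.3583²) = 1.84 m²/day.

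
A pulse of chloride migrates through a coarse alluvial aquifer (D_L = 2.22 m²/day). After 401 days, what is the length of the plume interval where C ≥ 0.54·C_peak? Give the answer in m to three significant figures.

The plume is Gaussian with σ = √(2Dt) = √(2 × 2.22 × 401) = 42.20 m.
C/C_peak = exp(−Δx²/(2σ²)) = 0.54 ⇒ Δx = σ·√(−2 ln 0.54) = 42.20 × 1.110 = 46.84 m.
Width = 2Δx = 93.7 m.

93.7 m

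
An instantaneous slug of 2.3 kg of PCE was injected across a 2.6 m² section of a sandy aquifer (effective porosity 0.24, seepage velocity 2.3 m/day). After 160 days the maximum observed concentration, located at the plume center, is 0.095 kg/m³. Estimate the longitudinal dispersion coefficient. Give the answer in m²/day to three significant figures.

0.749 m²/day

At the plume center C_max = M/(n_e·A·√(4πDt)), so D = M²/(4πt·(n_e·A·C_max)²).
n_e·A·C_max = 0.24 × 2.6 × 0.095 = 0.05928 kg/m.
D = 2.3²/(4π × 160 × 0.05928²) = 0.749 m²/day.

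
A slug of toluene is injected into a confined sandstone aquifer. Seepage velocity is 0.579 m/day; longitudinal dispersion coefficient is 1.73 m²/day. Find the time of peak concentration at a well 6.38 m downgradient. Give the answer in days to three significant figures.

For the 1D instantaneous-source solution, setting ∂C/∂t = 0 at fixed x gives v²t² + 2Dt − x² = 0, so t = (√(D² + v²x²) − D)/v².
√(D² + v²x²) = √(1.73² + 0.579² × 6.38²) = 4.079; v² = 0.335241.
t = (4.079 − 1.73)/0.335241 = 7.01 days (vs. the pure-advection estimate x/v = 11.0 d).

7.01 days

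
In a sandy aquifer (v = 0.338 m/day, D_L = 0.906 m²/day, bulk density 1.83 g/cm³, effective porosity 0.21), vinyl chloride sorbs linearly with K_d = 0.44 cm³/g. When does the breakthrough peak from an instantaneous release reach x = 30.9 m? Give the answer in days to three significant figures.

405 days

Retardation factor R = 1 + ρ_b·K_d/n = 1 + 1.83 × 0.44/0.21 = 4.834.
Sorption retards both mechanisms: v_R = v/R = 0.06992 m/day, D_R = D/R = 0.1874 m²/day.
Peak time from v_R²t² + 2D_R t − x² = 0: t = (√(D_R² + v_R²x²) − D_R)/v_R².
√(D_R² + v_R²x²) = √(0.1874² + 0.06992² × 30.9²) = 2.169; v_R² = 0.004889.
t = (2.169 − 0.1874)/0.004889 = 405 days.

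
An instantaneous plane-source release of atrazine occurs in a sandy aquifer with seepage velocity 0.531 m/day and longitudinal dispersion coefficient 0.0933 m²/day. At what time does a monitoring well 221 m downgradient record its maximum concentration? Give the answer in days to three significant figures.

For the 1D instantaneous-source solution, setting ∂C/∂t = 0 at fixed x gives v²t² + 2Dt − x² = 0, so t = (√(D² + v²x²) − D)/v².
√(D² + v²x²) = √(0.0933² + 0.531² × 221²) = 117.4; v² = 0.281961.
t = (117.4 − 0.0933)/0.281961 = 416 days (vs. the pure-advection estimate x/v = 416 d).

416 days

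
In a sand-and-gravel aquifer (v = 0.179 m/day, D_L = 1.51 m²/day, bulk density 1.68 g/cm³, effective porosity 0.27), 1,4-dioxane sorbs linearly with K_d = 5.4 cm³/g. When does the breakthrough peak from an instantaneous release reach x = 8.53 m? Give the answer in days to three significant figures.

688 days

Retardation factor R = 1 + ρ_b·K_d/n = 1 + 1.68 × 5.4/0.27 = 34.60.
Sorption retards both mechanisms: v_R = v/R = 0.005173 m/day, D_R = D/R = 0.04364 m²/day.
Peak time from v_R²t² + 2D_R t − x² = 0: t = (√(D_R² + v_R²x²) − D_R)/v_R².
√(D_R² + v_R²x²) = √(0.04364² + 0.005173² × 8.53²) = 0.06206; v_R² = 2.676e-05.
t = (0.06206 − 0.04364)/2.676e-05 = 688 days.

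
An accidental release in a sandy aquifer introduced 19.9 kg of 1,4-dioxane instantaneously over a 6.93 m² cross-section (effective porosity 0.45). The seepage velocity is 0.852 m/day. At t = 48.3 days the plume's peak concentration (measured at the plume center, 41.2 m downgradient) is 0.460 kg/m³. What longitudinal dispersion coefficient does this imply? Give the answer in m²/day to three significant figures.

0.317 m²/day

At the plume center C_max = M/(n_e·A·√(4πDt)), so D = M²/(4πt·(n_e·A·C_max)²).
n_e·A·C_max = 0.45 × 6.93 × 0.460 = 1.435 kg/m.
D = 19.9²/(4π × 48.3 × 1.435²) = 0.317 m²/day.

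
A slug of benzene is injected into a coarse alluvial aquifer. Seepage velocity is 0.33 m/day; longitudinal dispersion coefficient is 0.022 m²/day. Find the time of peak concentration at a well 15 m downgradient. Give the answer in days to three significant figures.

45.3 days

For the 1D instantaneous-source solution, setting ∂C/∂t = 0 at fixed x gives v²t² + 2Dt − x² = 0, so t = (√(D² + v²x²) − D)/v².
√(D² + v²x²) = √(0.022² + 0.33² × 15²) = 4.950; v² = 0.1089.
t = (4.950 − 0.022)/0.1089 = 45.3 days (vs. the pure-advection estimate x/v = 45.5 d).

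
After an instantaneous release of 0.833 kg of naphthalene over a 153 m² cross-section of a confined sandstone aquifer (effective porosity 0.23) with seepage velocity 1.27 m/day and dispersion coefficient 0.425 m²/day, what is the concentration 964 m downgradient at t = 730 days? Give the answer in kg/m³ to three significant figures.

0.000127 kg/m³

For an instantaneous plane source, C(x,t) = M/(n_e·A·√(4πDt)) · exp(−(x−vt)²/(4Dt)), with n_e·A the pore (flow) area.
Plume center vt = 1.27 × 730 = 927.1 m, so the well at 964 m is 36.9 m downgradient of the peak.
√(4πDt) = 62.44 m, giving peak height M/(n_e·A·√(4πDt)) = 0.833/(0.23 × 153 × 62.44) = 0.0003791 kg/m³.
(x−vt)²/(4Dt) = (36.9)²/(4 × 0.425 × 730) = 1.097; exp(−1.097) = 0.3339.
C = 0.0003791 × 0.3339 = 0.000127 kg/m³.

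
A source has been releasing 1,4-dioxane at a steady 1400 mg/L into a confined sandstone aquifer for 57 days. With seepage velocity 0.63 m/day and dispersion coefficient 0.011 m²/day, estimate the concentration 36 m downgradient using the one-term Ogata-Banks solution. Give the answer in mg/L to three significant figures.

655 mg/L

For a continuous step input, C/C₀ ≈ ½·erfc((x−vt)/(2√(Dt))).
vt = 0.63 × 57 = 35.91 m and 2√(Dt) = 2√(0.011 × 57) = 1.584 m.
Argument (x−vt)/(2√(Dt)) = (36 − 35.91)/1.584 = 0.05682; ½·erfc(0.05682) = 0.4680.
C = 1400 × 0.4680 = 655 mg/L.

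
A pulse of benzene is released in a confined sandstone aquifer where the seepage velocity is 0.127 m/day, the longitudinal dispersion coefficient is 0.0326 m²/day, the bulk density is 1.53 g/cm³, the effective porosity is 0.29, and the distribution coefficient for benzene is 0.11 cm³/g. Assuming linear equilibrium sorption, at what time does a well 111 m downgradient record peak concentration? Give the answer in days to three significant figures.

Retardation factor R = 1 + ρ_b·K_d/n = 1 + 1.53 × 0.11/0.29 = 1.580.
Sorption retards both mechanisms: v_R = v/R = 0.08038 m/day, D_R = D/R = 0.02063 m²/day.
Peak time from v_R²t² + 2D_R t − x² = 0: t = (√(D_R² + v_R²x²) − D_R)/v_R².
√(D_R² + v_R²x²) = √(0.02063² + 0.08038² × 111²) = 8.922; v_R² = 0.006461.
t = (8.922 − 0.02063)/0.006461 = 1380 days.

1380 days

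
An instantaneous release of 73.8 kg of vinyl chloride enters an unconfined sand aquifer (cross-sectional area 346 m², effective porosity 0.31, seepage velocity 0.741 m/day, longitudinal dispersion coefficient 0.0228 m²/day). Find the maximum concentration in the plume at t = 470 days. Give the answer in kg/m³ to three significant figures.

The peak of an instantaneous 1D plume sits at x = vt; there the Gaussian factor is 1 and C_max = M/(n_e·A·√(4πDt)), where n_e·A is the pore area the mass is dissolved in.
√(4πDt) = √(4π × 0.0228 × 470) = 11.60 m, so C_max = 73.8/(0.31 × 346 × 11.60) = 0.0593 kg/m³.

0.0593 kg/m³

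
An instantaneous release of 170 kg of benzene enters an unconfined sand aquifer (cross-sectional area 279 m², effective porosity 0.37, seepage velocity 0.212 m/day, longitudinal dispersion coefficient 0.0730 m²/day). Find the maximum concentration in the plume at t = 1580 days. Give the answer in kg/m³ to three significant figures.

The peak of an instantaneous 1D plume sits at x = vt; there the Gaussian factor is 1 and C_max = M/(n_e·A·√(4πDt)), where n_e·A is the pore area the mass is dissolved in.
√(4πDt) = √(4π × 0.0730 × 1580) = 38.07 m, so C_max = 170/(0.37 × 279 × 38.07) = 0.0433 kg/m³.

0.0433 kg/m³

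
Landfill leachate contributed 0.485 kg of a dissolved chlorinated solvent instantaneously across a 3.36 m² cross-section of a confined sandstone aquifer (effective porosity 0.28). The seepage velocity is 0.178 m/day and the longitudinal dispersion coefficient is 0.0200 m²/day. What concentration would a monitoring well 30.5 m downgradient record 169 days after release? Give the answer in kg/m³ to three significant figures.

For an instantaneous plane source, C(x,t) = M/(n_e·A·√(4πDt)) · exp(−(x−vt)²/(4Dt)), with n_e·A the pore (flow) area.
Plume center vt = 0.178 × 169 = 30.082 m, so the well at 30.5 m is 0.418 m downgradient of the peak.
√(4πDt) = 6.517 m, giving peak height M/(n_e·A·√(4πDt)) = 0.485/(0.28 × 3.36 × 6.517) = 0.07910 kg/m³.
(x−vt)²/(4Dt) = (0.418)²/(4 × 0.0200 × 169) = 0.01292; exp(−0.01292) = 0.9872.
C = 0.07910 × 0.9872 = 0.0781 kg/m³.

0.0781 kg/m³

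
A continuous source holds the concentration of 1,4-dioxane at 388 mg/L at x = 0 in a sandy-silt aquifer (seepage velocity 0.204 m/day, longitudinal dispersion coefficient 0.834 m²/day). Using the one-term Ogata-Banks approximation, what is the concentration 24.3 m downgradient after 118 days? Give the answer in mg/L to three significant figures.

For a continuous step input, C/C₀ ≈ ½·erfc((x−vt)/(2√(Dt))).
vt = 0.204 × 118 = 24.072 m and 2√(Dt) = 2√(0.834 × 118) = 19.84 m.
Argument (x−vt)/(2√(Dt)) = (24.3 − 24.072)/19.84 = 0.01149; ½·erfc(0.01149) = 0.4935.
C = 388 × 0.4935 = 191 mg/L.

191 mg/L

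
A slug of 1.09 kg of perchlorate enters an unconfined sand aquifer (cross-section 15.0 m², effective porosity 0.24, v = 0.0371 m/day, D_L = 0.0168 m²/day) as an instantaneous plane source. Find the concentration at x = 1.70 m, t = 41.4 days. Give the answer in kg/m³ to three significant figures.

0.101 kg/m³

For an instantaneous plane source, C(x,t) = M/(n_e·A·√(4πDt)) · exp(−(x−vt)²/(4Dt)), with n_e·A the pore (flow) area.
Plume center vt = 0.0371 × 41.4 = 1.53594 m, so the well at 1.70 m is 0.16406 m downgradient of the peak.
√(4πDt) = 2.956 m, giving peak height M/(n_e·A·√(4πDt)) = 1.09/(0.24 × 15.0 × 2.956) = 0.1024 kg/m³.
(x−vt)²/(4Dt) = (0.16406)²/(4 × 0.0168 × 41.4) = 0.009675; exp(−0.009675) = 0.9904.
C = 0.1024 × 0.9904 = 0.101 kg/m³.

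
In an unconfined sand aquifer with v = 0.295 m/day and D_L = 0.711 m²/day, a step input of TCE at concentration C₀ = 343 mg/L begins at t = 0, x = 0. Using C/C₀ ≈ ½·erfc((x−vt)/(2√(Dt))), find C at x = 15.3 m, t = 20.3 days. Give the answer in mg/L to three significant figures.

14.2 mg/L

For a continuous step input, C/C₀ ≈ ½·erfc((x−vt)/(2√(Dt))).
vt = 0.295 × 20.3 = 5.9885 m and 2√(Dt) = 2√(0.711 × 20.3) = 7.598 m.
Argument (x−vt)/(2√(Dt)) = (15.3 − 5.9885)/7.598 = 1.226; ½·erfc(1.226) = 0.04147.
C = 343 × 0.04147 = 14.2 mg/L.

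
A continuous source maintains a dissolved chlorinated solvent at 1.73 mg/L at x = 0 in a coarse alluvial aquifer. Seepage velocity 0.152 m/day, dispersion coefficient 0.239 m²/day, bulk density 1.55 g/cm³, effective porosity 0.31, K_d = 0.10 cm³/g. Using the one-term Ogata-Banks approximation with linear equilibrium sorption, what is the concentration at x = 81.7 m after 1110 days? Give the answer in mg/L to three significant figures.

1.64 mg/L

Retardation factor R = 1 + ρ_b·K_d/n = 1 + 1.55 × 0.10/0.31 = 1.500.
Sorption retards both mechanisms: v_R = v/R = 0.1013 m/day, D_R = D/R = 0.1593 m²/day.
v_R·t = 0.1013 × 1110 = 112.443 m; 2√(D_R t) = 26.59 m; argument = (81.7 − 112.443)/26.59 = -1.156.
C = C₀ × ½·erfc(-1.156) = 1.73 × 0.9490 = 1.64 mg/L.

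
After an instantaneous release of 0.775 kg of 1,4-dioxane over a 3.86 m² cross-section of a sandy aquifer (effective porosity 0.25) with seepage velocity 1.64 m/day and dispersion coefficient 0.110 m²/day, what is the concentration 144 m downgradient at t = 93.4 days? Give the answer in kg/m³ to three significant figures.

For an instantaneous plane source, C(x,t) = M/(n_e·A·√(4πDt)) · exp(−(x−vt)²/(4Dt)), with n_e·A the pore (flow) area.
Plume center vt = 1.64 × 93.4 = 153.176 m, so the well at 144 m is 9.176 m upgradient of the peak.
√(4πDt) = 11.36 m, giving peak height M/(n_e·A·√(4πDt)) = 0.775/(0.25 × 3.86 × 11.36) = 0.07070 kg/m³.
(x−vt)²/(4Dt) = (-9.176)²/(4 × 0.110 × 93.4) = 2.049; exp(−2.049) = 0.1289.
C = 0.07070 × 0.1289 = 0.00911 kg/m³.

0.00911 kg/m³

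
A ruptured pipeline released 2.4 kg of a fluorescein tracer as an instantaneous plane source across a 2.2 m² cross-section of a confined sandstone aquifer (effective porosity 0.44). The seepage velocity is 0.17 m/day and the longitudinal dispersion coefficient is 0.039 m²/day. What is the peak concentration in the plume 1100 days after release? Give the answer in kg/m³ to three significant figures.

0.107 kg/m³

The peak of an instantaneous 1D plume sits at x = vt; there the Gaussian factor is 1 and C_max = M/(n_e·A·√(4πDt)), where n_e·A is the pore area the mass is dissolved in.
√(4πDt) = √(4π × 0.039 × 1100) = 23.22 m, so C_max = 2.4/(0.44 × 2.2 × 23.22) = 0.107 kg/m³.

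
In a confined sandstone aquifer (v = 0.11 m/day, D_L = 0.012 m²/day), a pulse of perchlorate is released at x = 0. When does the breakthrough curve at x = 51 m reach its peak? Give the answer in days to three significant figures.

For the 1D instantaneous-source solution, setting ∂C/∂t = 0 at fixed x gives v²t² + 2Dt − x² = 0, so t = (√(D² + v²x²) − D)/v².
√(D² + v²x²) = √(0.012² + 0.11² × 51²) = 5.610; v² = 0.0121.
t = (5.610 − 0.012)/0.0121 = 463 days (vs. the pure-advection estimate x/v = 464 d).

463 days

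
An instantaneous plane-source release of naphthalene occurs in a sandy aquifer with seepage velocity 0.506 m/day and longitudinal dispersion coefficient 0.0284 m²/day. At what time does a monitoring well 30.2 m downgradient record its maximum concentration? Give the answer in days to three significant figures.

59.6 days

For the 1D instantaneous-source solution, setting ∂C/∂t = 0 at fixed x gives v²t² + 2Dt − x² = 0, so t = (√(D² + v²x²) − D)/v².
√(D² + v²x²) = √(0.0284² + 0.506² × 30.2²) = 15.28; v² = 0.256036.
t = (15.28 − 0.0284)/0.256036 = 59.6 days (vs. the pure-advection estimate x/v = 59.7 d).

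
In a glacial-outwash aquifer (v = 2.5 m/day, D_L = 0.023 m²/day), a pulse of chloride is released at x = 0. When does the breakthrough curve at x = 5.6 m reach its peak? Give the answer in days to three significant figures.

For the 1D instantaneous-source solution, setting ∂C/∂t = 0 at fixed x gives v²t² + 2Dt − x² = 0, so t = (√(D² + v²x²) − D)/v².
√(D² + v²x²) = √(0.023² + 2.5² × 5.6²) = 14.00; v² = 6.25.
t = (14.00 − 0.023)/6.25 = 2.24 days (vs. the pure-advection estimate x/v = 2.24 d).

2.24 days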